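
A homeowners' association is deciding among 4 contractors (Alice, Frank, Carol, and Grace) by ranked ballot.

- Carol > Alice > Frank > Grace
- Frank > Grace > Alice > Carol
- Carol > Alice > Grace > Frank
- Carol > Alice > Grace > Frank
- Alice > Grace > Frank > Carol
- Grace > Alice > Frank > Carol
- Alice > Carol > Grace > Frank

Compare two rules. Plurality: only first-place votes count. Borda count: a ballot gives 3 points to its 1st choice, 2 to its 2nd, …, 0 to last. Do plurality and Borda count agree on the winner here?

No

Plurality first-place counts: Alice 2, Frank 1, Carol 3, Grace 1 → Carol.
Borda totals: Alice 15, Frank 6, Carol 11, Grace 10 → Alice.
The two rules disagree: plurality picks Carol, Borda picks Alice.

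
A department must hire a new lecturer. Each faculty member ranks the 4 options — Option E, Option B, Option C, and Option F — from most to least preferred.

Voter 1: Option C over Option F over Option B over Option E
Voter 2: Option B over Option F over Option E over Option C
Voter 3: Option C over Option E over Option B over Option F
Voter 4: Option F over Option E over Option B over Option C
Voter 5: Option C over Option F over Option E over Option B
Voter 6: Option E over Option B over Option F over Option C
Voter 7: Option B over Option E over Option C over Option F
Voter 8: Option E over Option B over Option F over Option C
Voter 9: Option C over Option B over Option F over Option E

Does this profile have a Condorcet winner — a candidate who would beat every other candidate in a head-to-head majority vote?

Head-to-head results (9 voters total):
Option E vs Option B: Option E wins 5–4.
Option E vs Option C: Option E wins 5–4.
Option E vs Option F: Option F wins 5–4.
Option B vs Option C: Option B wins 5–4.
Option B vs Option F: Option B wins 6–3.
Option C vs Option F: Option C wins 5–4.
No candidate beats all others: Option E beats Option B beats Option F beats Option E, a majority cycle.

No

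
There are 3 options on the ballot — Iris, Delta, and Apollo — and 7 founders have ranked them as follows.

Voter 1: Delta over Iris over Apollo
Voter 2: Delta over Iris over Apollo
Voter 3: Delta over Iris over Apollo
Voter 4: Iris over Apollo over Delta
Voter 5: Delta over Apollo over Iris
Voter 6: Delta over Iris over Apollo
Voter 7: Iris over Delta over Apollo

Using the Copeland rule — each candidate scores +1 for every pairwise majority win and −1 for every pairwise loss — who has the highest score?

Delta

Pairwise results:
  Iris vs Delta: Delta wins 5–2.
  Iris vs Apollo: Iris wins 6–1.
  Delta vs Apollo: Delta wins 6–1.
Copeland scores (wins − losses):
  Iris: 1 − 1 = 0
  Delta: 2 − 0 = 2
  Apollo: 0 − 2 = -2
Delta has the best Copeland score.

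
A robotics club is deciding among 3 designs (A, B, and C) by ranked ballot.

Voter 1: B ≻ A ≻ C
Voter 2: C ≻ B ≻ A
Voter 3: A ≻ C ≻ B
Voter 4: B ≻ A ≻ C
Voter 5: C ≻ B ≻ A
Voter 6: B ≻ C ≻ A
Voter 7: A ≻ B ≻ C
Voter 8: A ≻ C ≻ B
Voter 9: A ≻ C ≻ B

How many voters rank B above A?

5

Ballots ranking B above A: 5.
Ballots ranking A above B: 4.
So 5 of 9 voters prefer B to A.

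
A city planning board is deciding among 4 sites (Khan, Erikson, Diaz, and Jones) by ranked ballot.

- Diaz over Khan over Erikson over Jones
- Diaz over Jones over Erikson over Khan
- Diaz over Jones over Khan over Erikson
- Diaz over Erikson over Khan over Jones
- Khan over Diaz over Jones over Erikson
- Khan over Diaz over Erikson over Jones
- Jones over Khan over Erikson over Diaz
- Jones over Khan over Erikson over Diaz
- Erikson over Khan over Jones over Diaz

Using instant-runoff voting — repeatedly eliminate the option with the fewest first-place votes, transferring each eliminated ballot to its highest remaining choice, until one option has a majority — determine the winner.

Round 1: Diaz 4, Khan 2, Jones 2, Erikson 1. Erikson has the fewest and is eliminated.
Round 2: Diaz 4, Khan 3, Jones 2. Jones has the fewest and is eliminated.
Round 3: Khan 5, Diaz 4. Khan has a majority.

Khan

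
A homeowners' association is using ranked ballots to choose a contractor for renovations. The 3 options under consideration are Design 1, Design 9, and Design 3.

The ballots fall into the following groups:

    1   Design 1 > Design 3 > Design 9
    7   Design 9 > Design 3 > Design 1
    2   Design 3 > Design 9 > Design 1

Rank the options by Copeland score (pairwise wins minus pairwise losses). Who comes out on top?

Pairwise results:
  Design 1 vs Design 9: Design 9 wins 9–1.
  Design 1 vs Design 3: Design 3 wins 9–1.
  Design 9 vs Design 3: Design 9 wins 7–3.
Copeland scores (wins − losses):
  Design 1: 0 − 2 = -2
  Design 9: 2 − 0 = 2
  Design 3: 1 − 1 = 0
Design 9 has the best Copeland score.

Design 9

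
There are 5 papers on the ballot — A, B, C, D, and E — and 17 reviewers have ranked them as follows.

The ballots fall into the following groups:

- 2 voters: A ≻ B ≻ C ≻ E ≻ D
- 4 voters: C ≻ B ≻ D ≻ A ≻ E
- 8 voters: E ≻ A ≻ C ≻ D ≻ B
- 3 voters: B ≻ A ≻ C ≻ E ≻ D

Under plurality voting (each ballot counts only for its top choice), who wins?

First-place vote totals:
  A: 2
  B: 3
  C: 4
  D: 0
  E: 8
E has the most first-place votes.

E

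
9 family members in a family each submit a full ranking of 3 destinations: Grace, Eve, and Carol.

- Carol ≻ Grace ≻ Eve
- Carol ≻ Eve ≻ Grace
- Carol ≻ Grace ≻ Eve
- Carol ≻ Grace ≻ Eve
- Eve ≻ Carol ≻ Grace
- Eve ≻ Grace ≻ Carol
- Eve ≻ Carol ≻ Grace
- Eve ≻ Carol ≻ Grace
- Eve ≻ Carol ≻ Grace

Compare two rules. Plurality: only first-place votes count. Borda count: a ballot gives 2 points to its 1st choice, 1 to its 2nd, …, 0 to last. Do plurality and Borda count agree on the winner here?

Plurality first-place counts: Grace 0, Eve 5, Carol 4 → Eve.
Borda totals: Grace 4, Eve 11, Carol 12 → Carol.
The two rules disagree: plurality picks Eve, Borda picks Carol.

No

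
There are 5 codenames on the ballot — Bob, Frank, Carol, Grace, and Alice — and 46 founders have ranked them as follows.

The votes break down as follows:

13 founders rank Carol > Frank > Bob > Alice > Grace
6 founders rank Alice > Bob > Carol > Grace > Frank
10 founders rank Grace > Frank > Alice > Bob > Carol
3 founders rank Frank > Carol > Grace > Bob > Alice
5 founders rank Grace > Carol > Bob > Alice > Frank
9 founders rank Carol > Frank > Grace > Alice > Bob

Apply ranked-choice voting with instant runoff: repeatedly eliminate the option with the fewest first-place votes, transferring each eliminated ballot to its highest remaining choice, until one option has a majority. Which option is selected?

Carol

Round 1: Carol 22, Grace 15, Alice 6, Frank 3, Bob 0. Bob has the fewest and is eliminated.
Round 2: Carol 22, Grace 15, Alice 6, Frank 3. Frank has the fewest and is eliminated.
Round 3: Carol 25, Grace 15, Alice 6. Carol has a majority.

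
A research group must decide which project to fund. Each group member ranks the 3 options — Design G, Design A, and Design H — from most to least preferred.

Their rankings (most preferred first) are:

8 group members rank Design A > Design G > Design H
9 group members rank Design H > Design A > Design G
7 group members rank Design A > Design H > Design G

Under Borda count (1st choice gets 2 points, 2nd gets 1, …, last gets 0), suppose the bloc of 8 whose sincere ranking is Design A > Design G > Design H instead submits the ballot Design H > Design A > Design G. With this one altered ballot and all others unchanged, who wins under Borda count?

Design H

Borda totals with the altered ballot: Design G 0, Design A 31, Design H 41.
The switch changes the winner from Design A to Design H.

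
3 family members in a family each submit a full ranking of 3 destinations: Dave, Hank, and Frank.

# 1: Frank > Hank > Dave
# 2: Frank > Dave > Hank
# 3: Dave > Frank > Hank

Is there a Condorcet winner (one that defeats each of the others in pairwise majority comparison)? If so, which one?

Frank

Head-to-head results (3 voters total):
Dave vs Hank: Dave wins 2–1.
Dave vs Frank: Frank wins 2–1.
Hank vs Frank: Frank wins 3–0.
Frank beats each rival — Dave (2–1), Hank (3–0) — so Frank is the Condorcet winner.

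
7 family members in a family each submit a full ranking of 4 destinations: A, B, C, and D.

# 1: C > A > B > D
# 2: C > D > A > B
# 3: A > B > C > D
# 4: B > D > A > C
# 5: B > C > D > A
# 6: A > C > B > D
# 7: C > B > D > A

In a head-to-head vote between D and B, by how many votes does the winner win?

5

Ballots ranking D above B: 1.
Ballots ranking B above D: 6.
B wins 6–1, a margin of 5.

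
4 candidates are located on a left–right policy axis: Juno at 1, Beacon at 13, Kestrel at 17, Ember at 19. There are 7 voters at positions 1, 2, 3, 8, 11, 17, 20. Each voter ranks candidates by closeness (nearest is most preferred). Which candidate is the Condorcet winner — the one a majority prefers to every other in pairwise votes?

With single-peaked preferences on a line, the Condorcet winner is the candidate closest to the median voter.
The median voter (position 8) is closest to Beacon at 13.
Check: Beacon vs Juno — voters closer to Beacon: 4 of 7.

Beacon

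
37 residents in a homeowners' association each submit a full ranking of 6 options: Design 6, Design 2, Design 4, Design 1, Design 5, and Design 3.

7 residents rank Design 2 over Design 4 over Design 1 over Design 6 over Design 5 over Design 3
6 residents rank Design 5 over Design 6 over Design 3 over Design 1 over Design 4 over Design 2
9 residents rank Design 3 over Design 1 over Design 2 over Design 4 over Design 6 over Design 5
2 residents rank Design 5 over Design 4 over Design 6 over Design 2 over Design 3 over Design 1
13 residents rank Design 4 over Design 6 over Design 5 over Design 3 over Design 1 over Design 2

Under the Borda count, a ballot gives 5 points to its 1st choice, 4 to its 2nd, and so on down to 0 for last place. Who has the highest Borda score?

Design 4

Borda scores:
  Design 6: 7·2 + 6·4 + 9·1 + 2·3 + 13·4 = 105
  Design 2: 7·5 + 6·0 + 9·3 + 2·2 + 13·0 = 66
  Design 4: 7·4 + 6·1 + 9·2 + 2·4 + 13·5 = 125
  Design 1: 7·3 + 6·2 + 9·4 + 2·0 + 13·1 = 82
  Design 5: 7·1 + 6·5 + 9·0 + 2·5 + 13·3 = 86
  Design 3: 7·0 + 6·3 + 9·5 + 2·1 + 13·2 = 91
Design 4 has the highest total.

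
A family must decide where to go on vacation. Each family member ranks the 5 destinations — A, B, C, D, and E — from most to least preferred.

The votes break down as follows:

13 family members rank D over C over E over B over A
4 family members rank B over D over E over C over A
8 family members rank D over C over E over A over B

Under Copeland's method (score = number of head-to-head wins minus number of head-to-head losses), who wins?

Pairwise results:
  A vs B: B wins 17–8.
  A vs C: C wins 25–0.
  A vs D: D wins 25–0.
  A vs E: E wins 25–0.
  B vs C: C wins 21–4.
  B vs D: D wins 21–4.
  B vs E: E wins 21–4.
  C vs D: D wins 25–0.
  C vs E: C wins 21–4.
  D vs E: D wins 25–0.
Copeland scores (wins − losses):
  A: 0 − 4 = -4
  B: 1 − 3 = -2
  C: 3 − 1 = 2
  D: 4 − 0 = 4
  E: 2 − 2 = 0
D has the best Copeland score.

D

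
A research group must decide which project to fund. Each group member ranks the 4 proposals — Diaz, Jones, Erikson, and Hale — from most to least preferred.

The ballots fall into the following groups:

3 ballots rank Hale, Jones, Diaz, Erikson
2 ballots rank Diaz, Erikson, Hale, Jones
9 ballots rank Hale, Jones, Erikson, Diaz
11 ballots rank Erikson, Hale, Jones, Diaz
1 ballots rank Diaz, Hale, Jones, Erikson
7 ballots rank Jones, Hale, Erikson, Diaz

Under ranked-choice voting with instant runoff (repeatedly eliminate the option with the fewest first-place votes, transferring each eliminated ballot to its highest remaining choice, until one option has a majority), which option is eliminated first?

Diaz

Round 1: Hale 12, Erikson 11, Jones 7, Diaz 3. Diaz has the fewest and is eliminated.
Round 2: Erikson 13, Hale 13, Jones 7. Jones has the fewest and is eliminated.
Round 3: Hale 20, Erikson 13. Hale has a majority.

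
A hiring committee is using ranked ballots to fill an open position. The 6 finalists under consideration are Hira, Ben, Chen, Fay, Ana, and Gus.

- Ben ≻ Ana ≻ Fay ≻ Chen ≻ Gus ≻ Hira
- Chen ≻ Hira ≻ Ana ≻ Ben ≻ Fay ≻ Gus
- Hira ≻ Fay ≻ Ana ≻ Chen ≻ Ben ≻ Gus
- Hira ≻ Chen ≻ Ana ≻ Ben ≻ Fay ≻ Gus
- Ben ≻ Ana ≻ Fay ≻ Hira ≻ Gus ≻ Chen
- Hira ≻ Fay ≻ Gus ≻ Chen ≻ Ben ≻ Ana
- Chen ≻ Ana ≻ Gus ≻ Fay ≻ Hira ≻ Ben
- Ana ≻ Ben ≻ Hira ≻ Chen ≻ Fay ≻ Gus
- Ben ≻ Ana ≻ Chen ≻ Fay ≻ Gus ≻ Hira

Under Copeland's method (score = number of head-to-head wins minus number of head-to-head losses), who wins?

Pairwise results:
  Hira vs Ben: Hira wins 5–4.
  Hira vs Chen: Hira wins 5–4.
  Hira vs Fay: Hira wins 5–4.
  Hira vs Ana: Ana wins 5–4.
  Hira vs Gus: Hira wins 6–3.
  Ben vs Chen: Chen wins 5–4.
  Ben vs Fay: Ben wins 6–3.
  Ben vs Ana: Ana wins 5–4.
  Ben vs Gus: Ben wins 7–2.
  Chen vs Fay: Chen wins 5–4.
  Chen vs Ana: Ana wins 5–4.
  Chen vs Gus: Chen wins 7–2.
  Fay vs Ana: Ana wins 7–2.
  Fay vs Gus: Fay wins 8–1.
  Ana vs Gus: Ana wins 8–1.
Copeland scores (wins − losses):
  Hira: 4 − 1 = 3
  Ben: 2 − 3 = -1
  Chen: 3 − 2 = 1
  Fay: 1 − 4 = -3
  Ana: 5 − 0 = 5
  Gus: 0 − 5 = -5
Ana has the best Copeland score.

Ana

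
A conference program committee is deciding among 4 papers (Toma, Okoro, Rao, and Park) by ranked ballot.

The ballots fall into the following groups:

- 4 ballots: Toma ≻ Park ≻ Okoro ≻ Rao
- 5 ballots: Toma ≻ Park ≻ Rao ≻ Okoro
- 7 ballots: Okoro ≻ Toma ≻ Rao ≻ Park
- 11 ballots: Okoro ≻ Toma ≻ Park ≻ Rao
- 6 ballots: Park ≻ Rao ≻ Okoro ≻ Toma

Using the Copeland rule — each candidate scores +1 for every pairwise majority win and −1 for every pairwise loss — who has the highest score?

Pairwise results:
  Toma vs Okoro: Okoro wins 24–9.
  Toma vs Rao: Toma wins 27–6.
  Toma vs Park: Toma wins 27–6.
  Okoro vs Rao: Okoro wins 22–11.
  Okoro vs Park: Okoro wins 18–15.
  Rao vs Park: Park wins 26–7.
Copeland scores (wins − losses):
  Toma: 2 − 1 = 1
  Okoro: 3 − 0 = 3
  Rao: 0 − 3 = -3
  Park: 1 − 2 = -1
Okoro has the best Copeland score.

Okoro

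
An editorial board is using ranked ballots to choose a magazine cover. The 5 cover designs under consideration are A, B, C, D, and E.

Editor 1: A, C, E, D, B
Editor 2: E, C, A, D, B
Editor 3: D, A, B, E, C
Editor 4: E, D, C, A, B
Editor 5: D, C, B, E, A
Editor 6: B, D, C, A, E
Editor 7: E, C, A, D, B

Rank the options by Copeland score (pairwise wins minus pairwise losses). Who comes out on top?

Pairwise results:
  A vs B: A wins 5–2.
  A vs C: C wins 5–2.
  A vs D: D wins 4–3.
  A vs E: E wins 4–3.
  B vs C: C wins 5–2.
  B vs D: D wins 6–1.
  B vs E: E wins 4–3.
  C vs D: D wins 4–3.
  C vs E: E wins 4–3.
  D vs E: E wins 4–3.
Copeland scores (wins − losses):
  A: 1 − 3 = -2
  B: 0 − 4 = -4
  C: 2 − 2 = 0
  D: 3 − 1 = 2
  E: 4 − 0 = 4
E has the best Copeland score.

E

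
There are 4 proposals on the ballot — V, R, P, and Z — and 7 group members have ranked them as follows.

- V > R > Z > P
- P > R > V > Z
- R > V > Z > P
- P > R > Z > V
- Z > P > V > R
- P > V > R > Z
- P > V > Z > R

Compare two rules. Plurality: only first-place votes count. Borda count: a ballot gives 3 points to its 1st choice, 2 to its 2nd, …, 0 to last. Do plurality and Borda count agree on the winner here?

Yes

Plurality first-place counts: V 1, R 1, P 4, Z 1 → P.
Borda totals: V 11, R 10, P 14, Z 7 → P.
The two rules agree on P.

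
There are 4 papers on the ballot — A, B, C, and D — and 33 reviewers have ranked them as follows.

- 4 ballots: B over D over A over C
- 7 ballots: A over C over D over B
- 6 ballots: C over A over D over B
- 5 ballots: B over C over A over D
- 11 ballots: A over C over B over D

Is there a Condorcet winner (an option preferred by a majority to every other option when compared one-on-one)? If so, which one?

A

Head-to-head results (33 voters total):
A vs B: A wins 24–9.
A vs C: A wins 22–11.
A vs D: A wins 29–4.
B vs C: C wins 24–9.
B vs D: B wins 20–13.
C vs D: C wins 29–4.
A beats each rival — B (24–9), C (22–11), D (29–4) — so A is the Condorcet winner.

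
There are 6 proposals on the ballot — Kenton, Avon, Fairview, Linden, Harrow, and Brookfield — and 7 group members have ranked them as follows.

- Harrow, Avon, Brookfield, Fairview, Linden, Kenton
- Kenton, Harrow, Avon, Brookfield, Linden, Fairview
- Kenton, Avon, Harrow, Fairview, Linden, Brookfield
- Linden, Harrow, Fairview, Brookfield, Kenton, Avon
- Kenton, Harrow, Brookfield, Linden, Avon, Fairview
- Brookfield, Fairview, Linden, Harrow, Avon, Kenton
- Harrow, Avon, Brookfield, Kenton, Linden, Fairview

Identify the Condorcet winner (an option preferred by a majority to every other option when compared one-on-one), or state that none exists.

Head-to-head results (7 voters total):
Kenton vs Avon: Kenton wins 4–3.
Kenton vs Fairview: Kenton wins 4–3.
Kenton vs Linden: Kenton wins 4–3.
Kenton vs Harrow: Harrow wins 4–3.
Kenton vs Brookfield: Brookfield wins 4–3.
Avon vs Fairview: Avon wins 5–2.
Avon vs Linden: Avon wins 4–3.
Avon vs Harrow: Harrow wins 6–1.
Avon vs Brookfield: Avon wins 4–3.
Fairview vs Linden: Linden wins 4–3.
Fairview vs Harrow: Harrow wins 6–1.
Fairview vs Brookfield: Brookfield wins 5–2.
Linden vs Harrow: Harrow wins 5–2.
Linden vs Brookfield: Brookfield wins 5–2.
Harrow vs Brookfield: Harrow wins 6–1.
Harrow beats each rival — Kenton (4–3), Avon (6–1), Fairview (6–1), Linden (5–2), Brookfield (6–1) — so Harrow is the Condorcet winner.

Harrow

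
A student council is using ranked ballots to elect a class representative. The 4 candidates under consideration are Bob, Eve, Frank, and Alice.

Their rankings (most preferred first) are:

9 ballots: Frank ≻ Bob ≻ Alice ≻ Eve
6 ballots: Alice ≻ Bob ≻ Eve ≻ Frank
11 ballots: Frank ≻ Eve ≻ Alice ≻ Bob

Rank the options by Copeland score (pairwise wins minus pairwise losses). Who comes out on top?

Frank

Pairwise results:
  Bob vs Eve: Bob wins 15–11.
  Bob vs Frank: Frank wins 20–6.
  Bob vs Alice: Alice wins 17–9.
  Eve vs Frank: Frank wins 20–6.
  Eve vs Alice: Alice wins 15–11.
  Frank vs Alice: Frank wins 20–6.
Copeland scores (wins − losses):
  Bob: 1 − 2 = -1
  Eve: 0 − 3 = -3
  Frank: 3 − 0 = 3
  Alice: 2 − 1 = 1
Frank has the best Copeland score.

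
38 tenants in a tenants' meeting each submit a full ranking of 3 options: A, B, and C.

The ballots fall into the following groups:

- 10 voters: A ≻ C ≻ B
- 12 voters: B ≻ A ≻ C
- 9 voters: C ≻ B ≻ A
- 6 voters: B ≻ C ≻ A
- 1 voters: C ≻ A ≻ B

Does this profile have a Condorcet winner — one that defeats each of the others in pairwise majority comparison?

No

Head-to-head results (38 voters total):
A vs B: B wins 27–11.
A vs C: A wins 22–16.
B vs C: C wins 20–18.
No candidate beats all others: A beats C beats B beats A, a majority cycle.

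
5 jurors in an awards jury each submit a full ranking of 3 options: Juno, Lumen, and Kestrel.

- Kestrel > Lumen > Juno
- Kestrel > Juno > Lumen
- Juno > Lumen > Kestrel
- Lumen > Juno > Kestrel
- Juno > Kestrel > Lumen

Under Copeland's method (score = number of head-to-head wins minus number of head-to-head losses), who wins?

Juno

Pairwise results:
  Juno vs Lumen: Juno wins 3–2.
  Juno vs Kestrel: Juno wins 3–2.
  Lumen vs Kestrel: Kestrel wins 3–2.
Copeland scores (wins − losses):
  Juno: 2 − 0 = 2
  Lumen: 0 − 2 = -2
  Kestrel: 1 − 1 = 0
Juno has the best Copeland score.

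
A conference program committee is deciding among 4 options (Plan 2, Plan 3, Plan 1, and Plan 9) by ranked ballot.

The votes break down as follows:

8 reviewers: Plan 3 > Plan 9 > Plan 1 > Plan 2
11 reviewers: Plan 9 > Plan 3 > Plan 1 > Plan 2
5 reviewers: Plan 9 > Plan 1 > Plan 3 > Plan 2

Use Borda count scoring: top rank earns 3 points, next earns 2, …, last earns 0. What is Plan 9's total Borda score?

Borda scores:
  Plan 2: 8·0 + 11·0 + 5·0 = 0
  Plan 3: 8·3 + 11·2 + 5·1 = 51
  Plan 1: 8·1 + 11·1 + 5·2 = 29
  Plan 9: 8·2 + 11·3 + 5·3 = 64

64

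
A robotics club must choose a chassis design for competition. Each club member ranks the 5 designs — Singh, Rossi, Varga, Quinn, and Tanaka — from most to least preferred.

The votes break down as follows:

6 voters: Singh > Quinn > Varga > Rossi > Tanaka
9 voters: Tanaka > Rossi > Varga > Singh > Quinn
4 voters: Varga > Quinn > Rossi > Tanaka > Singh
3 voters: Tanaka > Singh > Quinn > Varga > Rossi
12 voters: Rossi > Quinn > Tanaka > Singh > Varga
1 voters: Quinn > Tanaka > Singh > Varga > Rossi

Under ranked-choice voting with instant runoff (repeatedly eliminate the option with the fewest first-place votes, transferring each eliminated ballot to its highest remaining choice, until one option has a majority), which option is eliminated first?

Round 1: Rossi 12, Tanaka 12, Singh 6, Varga 4, Quinn 1. Quinn has the fewest and is eliminated.
Round 2: Tanaka 13, Rossi 12, Singh 6, Varga 4. Varga has the fewest and is eliminated.
Round 3: Rossi 16, Tanaka 13, Singh 6. Singh has the fewest and is eliminated.
Round 4: Rossi 22, Tanaka 13. Rossi has a majority.

Quinn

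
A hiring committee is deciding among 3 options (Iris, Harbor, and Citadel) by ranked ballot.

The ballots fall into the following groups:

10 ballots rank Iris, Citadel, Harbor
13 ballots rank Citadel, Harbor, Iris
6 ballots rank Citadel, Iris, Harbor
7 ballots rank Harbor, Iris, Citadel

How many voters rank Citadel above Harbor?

Ballots ranking Citadel above Harbor: 10+13+6 = 29.
Ballots ranking Harbor above Citadel: 7.
So 29 of 36 voters prefer Citadel to Harbor.

29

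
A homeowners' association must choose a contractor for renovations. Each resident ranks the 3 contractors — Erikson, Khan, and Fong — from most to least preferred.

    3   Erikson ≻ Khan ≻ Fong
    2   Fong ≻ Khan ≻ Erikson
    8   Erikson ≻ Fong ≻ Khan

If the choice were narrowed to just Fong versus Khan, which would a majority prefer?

Fong

Ballots ranking Fong above Khan: 2+8 = 10.
Ballots ranking Khan above Fong: 3.
Fong wins the head-to-head, 10–3.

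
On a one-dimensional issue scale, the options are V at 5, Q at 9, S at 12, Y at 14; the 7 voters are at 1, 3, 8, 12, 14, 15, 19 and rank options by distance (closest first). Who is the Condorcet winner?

S

With single-peaked preferences on a line, the Condorcet winner is the candidate closest to the median voter.
The median voter (position 12) is closest to S at 12.
Check: S vs Y — voters closer to S: 4 of 7.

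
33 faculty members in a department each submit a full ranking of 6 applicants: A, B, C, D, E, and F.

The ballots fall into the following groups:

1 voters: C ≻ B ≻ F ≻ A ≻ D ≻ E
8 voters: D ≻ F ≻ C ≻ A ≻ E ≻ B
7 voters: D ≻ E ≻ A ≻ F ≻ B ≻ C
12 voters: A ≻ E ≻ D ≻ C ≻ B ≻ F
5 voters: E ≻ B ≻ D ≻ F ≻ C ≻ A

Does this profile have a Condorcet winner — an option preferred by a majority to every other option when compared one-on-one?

Head-to-head results (33 voters total):
A vs B: A wins 27–6.
A vs C: A wins 19–14.
A vs D: D wins 20–13.
A vs E: A wins 21–12.
A vs F: A wins 19–14.
B vs C: C wins 21–12.
B vs D: D wins 27–6.
B vs E: E wins 32–1.
B vs F: B wins 18–15.
C vs D: D wins 32–1.
C vs E: E wins 24–9.
C vs F: F wins 20–13.
D vs E: E wins 17–16.
D vs F: D wins 32–1.
E vs F: E wins 24–9.
No candidate beats all others: A beats E beats D beats A, a majority cycle.

No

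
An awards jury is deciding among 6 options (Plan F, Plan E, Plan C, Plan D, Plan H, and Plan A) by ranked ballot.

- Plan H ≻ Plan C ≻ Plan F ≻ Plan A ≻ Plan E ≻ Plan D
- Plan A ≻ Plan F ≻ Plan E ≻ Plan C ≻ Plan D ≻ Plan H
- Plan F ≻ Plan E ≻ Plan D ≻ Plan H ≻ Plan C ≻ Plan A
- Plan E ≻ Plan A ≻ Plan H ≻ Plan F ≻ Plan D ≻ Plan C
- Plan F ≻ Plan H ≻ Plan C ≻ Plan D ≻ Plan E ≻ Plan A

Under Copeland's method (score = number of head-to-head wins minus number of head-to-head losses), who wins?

Plan F

Pairwise results:
  Plan F vs Plan E: Plan F wins 4–1.
  Plan F vs Plan C: Plan F wins 4–1.
  Plan F vs Plan D: Plan F wins 5–0.
  Plan F vs Plan H: Plan F wins 3–2.
  Plan F vs Plan A: Plan F wins 3–2.
  Plan E vs Plan C: Plan E wins 3–2.
  Plan E vs Plan D: Plan E wins 4–1.
  Plan E vs Plan H: Plan E wins 3–2.
  Plan E vs Plan A: Plan E wins 3–2.
  Plan C vs Plan D: Plan C wins 3–2.
  Plan C vs Plan H: Plan H wins 4–1.
  Plan C vs Plan A: Plan C wins 3–2.
  Plan D vs Plan H: Plan H wins 3–2.
  Plan D vs Plan A: Plan A wins 3–2.
  Plan H vs Plan A: Plan H wins 3–2.
Copeland scores (wins − losses):
  Plan F: 5 − 0 = 5
  Plan E: 4 − 1 = 3
  Plan C: 2 − 3 = -1
  Plan D: 0 − 5 = -5
  Plan H: 3 − 2 = 1
  Plan A: 1 − 4 = -3
Plan F has the best Copeland score.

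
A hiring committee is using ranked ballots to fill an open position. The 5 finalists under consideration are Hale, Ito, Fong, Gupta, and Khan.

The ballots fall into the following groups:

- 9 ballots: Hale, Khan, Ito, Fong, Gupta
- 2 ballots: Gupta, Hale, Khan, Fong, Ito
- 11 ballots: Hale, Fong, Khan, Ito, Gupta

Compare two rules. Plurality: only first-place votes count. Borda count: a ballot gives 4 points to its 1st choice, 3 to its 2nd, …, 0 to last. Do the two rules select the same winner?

Yes

Plurality first-place counts: Hale 20, Ito 0, Fong 0, Gupta 2, Khan 0 → Hale.
Borda totals: Hale 86, Ito 29, Fong 44, Gupta 8, Khan 53 → Hale.
The two rules agree on Hale.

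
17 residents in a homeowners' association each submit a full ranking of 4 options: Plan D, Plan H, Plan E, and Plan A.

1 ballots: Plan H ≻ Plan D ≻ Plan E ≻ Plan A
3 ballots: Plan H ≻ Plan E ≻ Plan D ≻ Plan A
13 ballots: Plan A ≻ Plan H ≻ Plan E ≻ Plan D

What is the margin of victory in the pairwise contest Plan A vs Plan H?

Ballots ranking Plan A above Plan H: 13.
Ballots ranking Plan H above Plan A: 1+3 = 4.
Plan A wins 13–4, a margin of 9.

9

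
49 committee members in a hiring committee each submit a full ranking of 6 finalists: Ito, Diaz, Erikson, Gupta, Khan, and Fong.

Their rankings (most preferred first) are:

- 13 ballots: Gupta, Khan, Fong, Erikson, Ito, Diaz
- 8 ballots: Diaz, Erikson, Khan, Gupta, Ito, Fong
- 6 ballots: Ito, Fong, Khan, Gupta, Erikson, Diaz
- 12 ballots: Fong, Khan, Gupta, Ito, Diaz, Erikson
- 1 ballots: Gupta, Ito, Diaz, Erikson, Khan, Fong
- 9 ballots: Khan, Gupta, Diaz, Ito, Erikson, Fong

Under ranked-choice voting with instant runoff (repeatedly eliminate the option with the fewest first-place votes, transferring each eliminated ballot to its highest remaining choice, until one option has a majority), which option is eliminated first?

Erikson

Round 1: Gupta 14, Fong 12, Khan 9, Diaz 8, Ito 6, Erikson 0. Erikson has the fewest and is eliminated.
Round 2: Gupta 14, Fong 12, Khan 9, Diaz 8, Ito 6. Ito has the fewest and is eliminated.
Round 3: Fong 18, Gupta 14, Khan 9, Diaz 8. Diaz has the fewest and is eliminated.
Round 4: Fong 18, Khan 17, Gupta 14. Gupta has the fewest and is eliminated.
Round 5: Khan 31, Fong 18. Khan has a majority.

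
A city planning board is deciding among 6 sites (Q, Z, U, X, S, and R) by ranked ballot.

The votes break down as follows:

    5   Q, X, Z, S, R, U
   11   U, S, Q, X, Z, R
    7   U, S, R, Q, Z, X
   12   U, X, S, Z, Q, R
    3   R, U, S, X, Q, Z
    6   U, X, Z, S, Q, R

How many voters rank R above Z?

Ballots ranking R above Z: 7+3 = 10.
Ballots ranking Z above R: 5+11+12+6 = 34.
So 10 of 44 voters prefer R to Z.

10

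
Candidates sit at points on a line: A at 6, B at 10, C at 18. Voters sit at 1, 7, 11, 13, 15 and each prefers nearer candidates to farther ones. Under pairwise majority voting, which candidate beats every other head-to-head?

With single-peaked preferences on a line, the Condorcet winner is the candidate closest to the median voter.
The median voter (position 11) is closest to B at 10.
Check: B vs C — voters closer to B: 4 of 5.

B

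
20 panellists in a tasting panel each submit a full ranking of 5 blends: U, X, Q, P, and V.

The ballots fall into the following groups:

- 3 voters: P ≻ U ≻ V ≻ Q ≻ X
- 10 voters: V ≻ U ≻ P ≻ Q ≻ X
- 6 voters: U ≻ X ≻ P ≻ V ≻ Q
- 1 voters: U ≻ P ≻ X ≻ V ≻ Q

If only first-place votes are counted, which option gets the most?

V

First-place vote totals:
  U: 7
  X: 0
  Q: 0
  P: 3
  V: 10
V has the most first-place votes.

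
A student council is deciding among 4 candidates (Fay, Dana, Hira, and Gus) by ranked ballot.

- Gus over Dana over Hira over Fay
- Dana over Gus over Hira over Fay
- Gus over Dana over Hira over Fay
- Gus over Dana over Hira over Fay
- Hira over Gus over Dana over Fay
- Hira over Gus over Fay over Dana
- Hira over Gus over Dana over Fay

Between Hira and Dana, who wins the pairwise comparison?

Dana

Ballots ranking Hira above Dana: 3.
Ballots ranking Dana above Hira: 4.
Dana wins the head-to-head, 4–3.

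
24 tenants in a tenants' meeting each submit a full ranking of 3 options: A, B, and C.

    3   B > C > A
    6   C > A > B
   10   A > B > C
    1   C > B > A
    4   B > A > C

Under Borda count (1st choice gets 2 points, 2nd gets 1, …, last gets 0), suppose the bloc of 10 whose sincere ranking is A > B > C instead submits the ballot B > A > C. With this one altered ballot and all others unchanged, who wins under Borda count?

Borda totals with the altered ballot: A 20, B 35, C 17.
The switch changes the winner from A to B.

B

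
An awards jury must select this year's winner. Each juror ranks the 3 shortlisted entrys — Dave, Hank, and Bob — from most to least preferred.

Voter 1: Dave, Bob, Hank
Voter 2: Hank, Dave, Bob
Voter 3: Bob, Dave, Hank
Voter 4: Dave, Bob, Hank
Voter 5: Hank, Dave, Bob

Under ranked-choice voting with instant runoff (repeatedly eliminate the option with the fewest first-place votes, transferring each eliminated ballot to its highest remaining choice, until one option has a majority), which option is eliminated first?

Round 1: Dave 2, Hank 2, Bob 1. Bob has the fewest and is eliminated.
Round 2: Dave 3, Hank 2. Dave has a majority.

Bob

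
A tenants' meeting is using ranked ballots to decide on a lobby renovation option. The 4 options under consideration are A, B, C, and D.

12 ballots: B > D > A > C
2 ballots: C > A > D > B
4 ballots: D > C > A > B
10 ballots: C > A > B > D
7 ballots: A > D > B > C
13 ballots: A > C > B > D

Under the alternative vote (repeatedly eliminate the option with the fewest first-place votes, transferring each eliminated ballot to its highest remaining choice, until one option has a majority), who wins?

A

Round 1: A 20, B 12, C 12, D 4. D has the fewest and is eliminated.
Round 2: A 20, C 16, B 12. B has the fewest and is eliminated.
Round 3: A 32, C 16. A has a majority.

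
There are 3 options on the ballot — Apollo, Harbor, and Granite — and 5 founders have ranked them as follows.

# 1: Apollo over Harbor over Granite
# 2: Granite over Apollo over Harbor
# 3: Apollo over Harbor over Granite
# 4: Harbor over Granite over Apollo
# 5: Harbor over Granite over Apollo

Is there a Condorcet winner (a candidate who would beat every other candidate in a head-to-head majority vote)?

No

Head-to-head results (5 voters total):
Apollo vs Harbor: Apollo wins 3–2.
Apollo vs Granite: Granite wins 3–2.
Harbor vs Granite: Harbor wins 4–1.
No candidate beats all others: Apollo beats Harbor beats Granite beats Apollo, a majority cycle.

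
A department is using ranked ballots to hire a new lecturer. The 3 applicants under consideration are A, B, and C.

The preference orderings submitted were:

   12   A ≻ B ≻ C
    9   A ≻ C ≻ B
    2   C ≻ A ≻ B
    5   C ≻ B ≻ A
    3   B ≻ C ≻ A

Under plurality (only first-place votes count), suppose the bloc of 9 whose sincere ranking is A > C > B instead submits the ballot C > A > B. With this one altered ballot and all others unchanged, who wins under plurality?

C

First-place totals with the altered ballot: A 12, B 3, C 16.
The switch changes the winner from A to C.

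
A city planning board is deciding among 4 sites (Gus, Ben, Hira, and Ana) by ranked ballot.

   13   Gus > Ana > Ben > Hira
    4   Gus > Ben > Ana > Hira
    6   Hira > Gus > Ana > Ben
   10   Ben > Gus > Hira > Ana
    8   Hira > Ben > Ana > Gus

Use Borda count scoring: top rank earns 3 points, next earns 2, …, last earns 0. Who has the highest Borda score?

Gus

Borda scores:
  Gus: 13·3 + 4·3 + 6·2 + 10·2 + 8·0 = 83
  Ben: 13·1 + 4·2 + 6·0 + 10·3 + 8·2 = 67
  Hira: 13·0 + 4·0 + 6·3 + 10·1 + 8·3 = 52
  Ana: 13·2 + 4·1 + 6·1 + 10·0 + 8·1 = 44
Gus has the highest total.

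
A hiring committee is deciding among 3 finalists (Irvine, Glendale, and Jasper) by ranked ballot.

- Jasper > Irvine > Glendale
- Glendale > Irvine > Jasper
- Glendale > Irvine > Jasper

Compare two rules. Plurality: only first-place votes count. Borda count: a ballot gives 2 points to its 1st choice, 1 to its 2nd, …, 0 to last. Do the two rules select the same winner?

Plurality first-place counts: Irvine 0, Glendale 2, Jasper 1 → Glendale.
Borda totals: Irvine 3, Glendale 4, Jasper 2 → Glendale.
The two rules agree on Glendale.

Yes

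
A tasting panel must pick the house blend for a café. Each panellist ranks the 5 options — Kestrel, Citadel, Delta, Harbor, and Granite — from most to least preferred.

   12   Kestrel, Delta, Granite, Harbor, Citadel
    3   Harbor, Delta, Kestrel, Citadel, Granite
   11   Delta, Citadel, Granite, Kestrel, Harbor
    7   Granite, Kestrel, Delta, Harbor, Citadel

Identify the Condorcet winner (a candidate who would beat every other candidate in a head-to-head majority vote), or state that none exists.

None — there is no Condorcet winner

Head-to-head results (33 voters total):
Kestrel vs Citadel: Kestrel wins 22–11.
Kestrel vs Delta: Kestrel wins 19–14.
Kestrel vs Harbor: Kestrel wins 30–3.
Kestrel vs Granite: Granite wins 18–15.
Citadel vs Delta: Delta wins 33–0.
Citadel vs Harbor: Harbor wins 22–11.
Citadel vs Granite: Granite wins 19–14.
Delta vs Harbor: Delta wins 30–3.
Delta vs Granite: Delta wins 26–7.
Harbor vs Granite: Granite wins 30–3.
No candidate beats all others: Kestrel beats Delta beats Granite beats Kestrel, a majority cycle.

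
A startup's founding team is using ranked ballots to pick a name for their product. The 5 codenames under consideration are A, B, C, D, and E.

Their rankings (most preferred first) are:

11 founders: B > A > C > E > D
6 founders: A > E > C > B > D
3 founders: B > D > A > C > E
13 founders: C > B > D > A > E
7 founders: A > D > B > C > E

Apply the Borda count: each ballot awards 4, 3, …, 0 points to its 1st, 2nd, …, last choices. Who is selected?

Borda scores:
  A: 11·3 + 6·4 + 3·2 + 13·1 + 7·4 = 104
  B: 11·4 + 6·1 + 3·4 + 13·3 + 7·2 = 115
  C: 11·2 + 6·2 + 3·1 + 13·4 + 7·1 = 96
  D: 11·0 + 6·0 + 3·3 + 13·2 + 7·3 = 56
  E: 11·1 + 6·3 + 3·0 + 13·0 + 7·0 = 29
B has the highest total.

B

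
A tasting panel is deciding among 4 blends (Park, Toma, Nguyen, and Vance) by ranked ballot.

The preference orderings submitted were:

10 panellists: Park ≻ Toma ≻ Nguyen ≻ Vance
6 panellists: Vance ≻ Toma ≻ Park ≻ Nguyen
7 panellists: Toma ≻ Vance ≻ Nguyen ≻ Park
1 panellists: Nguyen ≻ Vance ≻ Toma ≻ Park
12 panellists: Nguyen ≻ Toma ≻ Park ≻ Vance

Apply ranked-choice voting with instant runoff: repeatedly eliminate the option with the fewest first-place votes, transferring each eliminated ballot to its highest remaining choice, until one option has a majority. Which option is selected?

Round 1: Nguyen 13, Park 10, Toma 7, Vance 6. Vance has the fewest and is eliminated.
Round 2: Toma 13, Nguyen 13, Park 10. Park has the fewest and is eliminated.
Round 3: Toma 23, Nguyen 13. Toma has a majority.

Toma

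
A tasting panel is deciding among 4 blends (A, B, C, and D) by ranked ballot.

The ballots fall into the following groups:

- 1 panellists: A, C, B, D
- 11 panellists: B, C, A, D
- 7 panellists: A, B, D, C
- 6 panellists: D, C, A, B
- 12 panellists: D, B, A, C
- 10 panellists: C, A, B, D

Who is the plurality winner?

First-place vote totals:
  A: 8
  B: 11
  C: 10
  D: 18
D has the most first-place votes.

D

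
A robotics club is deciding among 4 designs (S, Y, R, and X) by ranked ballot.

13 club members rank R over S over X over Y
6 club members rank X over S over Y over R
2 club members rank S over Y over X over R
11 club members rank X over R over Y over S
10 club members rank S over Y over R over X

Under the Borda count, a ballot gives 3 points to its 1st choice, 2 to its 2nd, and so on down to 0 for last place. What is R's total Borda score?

71

Borda scores:
  S: 13·2 + 6·2 + 2·3 + 11·0 + 10·3 = 74
  Y: 13·0 + 6·1 + 2·2 + 11·1 + 10·2 = 41
  R: 13·3 + 6·0 + 2·0 + 11·2 + 10·1 = 71
  X: 13·1 + 6·3 + 2·1 + 11·3 + 10·0 = 66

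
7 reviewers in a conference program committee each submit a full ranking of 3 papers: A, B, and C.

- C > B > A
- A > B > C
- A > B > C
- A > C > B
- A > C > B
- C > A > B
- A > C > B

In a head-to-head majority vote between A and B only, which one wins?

A

Ballots ranking A above B: 6.
Ballots ranking B above A: 1.
A wins the head-to-head, 6–1.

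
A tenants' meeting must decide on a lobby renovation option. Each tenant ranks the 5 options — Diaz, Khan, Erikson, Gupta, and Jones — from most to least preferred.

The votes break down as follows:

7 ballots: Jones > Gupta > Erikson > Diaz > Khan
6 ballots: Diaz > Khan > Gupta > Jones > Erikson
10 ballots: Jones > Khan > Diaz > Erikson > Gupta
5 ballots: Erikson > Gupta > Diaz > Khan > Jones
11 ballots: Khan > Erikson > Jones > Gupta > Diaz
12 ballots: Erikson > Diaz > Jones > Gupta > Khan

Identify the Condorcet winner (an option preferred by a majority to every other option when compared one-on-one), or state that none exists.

There is no Condorcet winner

Head-to-head results (51 voters total):
Diaz vs Khan: Diaz wins 30–21.
Diaz vs Erikson: Erikson wins 35–16.
Diaz vs Gupta: Diaz wins 28–23.
Diaz vs Jones: Jones wins 28–23.
Khan vs Erikson: Khan wins 27–24.
Khan vs Gupta: Khan wins 27–24.
Khan vs Jones: Jones wins 29–22.
Erikson vs Gupta: Erikson wins 38–13.
Erikson vs Jones: Erikson wins 28–23.
Gupta vs Jones: Jones wins 40–11.
No candidate beats all others: Diaz beats Khan beats Erikson beats Diaz, a majority cycle.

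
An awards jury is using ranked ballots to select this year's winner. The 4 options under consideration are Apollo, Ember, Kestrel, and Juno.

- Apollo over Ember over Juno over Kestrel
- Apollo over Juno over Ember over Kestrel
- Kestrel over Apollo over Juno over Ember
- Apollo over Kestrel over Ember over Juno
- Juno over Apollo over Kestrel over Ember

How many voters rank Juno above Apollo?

Ballots ranking Juno above Apollo: 1.
Ballots ranking Apollo above Juno: 4.
So 1 of 5 voters prefer Juno to Apollo.

1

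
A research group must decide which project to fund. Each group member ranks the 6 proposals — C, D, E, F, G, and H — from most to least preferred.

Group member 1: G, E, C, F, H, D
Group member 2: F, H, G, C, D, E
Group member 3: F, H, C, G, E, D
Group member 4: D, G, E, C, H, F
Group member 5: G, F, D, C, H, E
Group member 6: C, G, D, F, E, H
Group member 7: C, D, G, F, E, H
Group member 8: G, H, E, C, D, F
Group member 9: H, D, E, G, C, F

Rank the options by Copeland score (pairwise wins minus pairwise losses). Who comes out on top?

G

Pairwise results:
  C vs D: C wins 6–3.
  C vs E: C wins 5–4.
  C vs F: C wins 6–3.
  C vs G: G wins 6–3.
  C vs H: C wins 5–4.
  D vs E: D wins 6–3.
  D vs F: D wins 5–4.
  D vs G: G wins 6–3.
  D vs H: H wins 5–4.
  E vs F: F wins 5–4.
  E vs G: G wins 8–1.
  E vs H: H wins 5–4.
  F vs G: G wins 7–2.
  F vs H: F wins 6–3.
  G vs H: G wins 6–3.
Copeland scores (wins − losses):
  C: 4 − 1 = 3
  D: 2 − 3 = -1
  E: 0 − 5 = -5
  F: 2 − 3 = -1
  G: 5 − 0 = 5
  H: 2 − 3 = -1
G has the best Copeland score.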